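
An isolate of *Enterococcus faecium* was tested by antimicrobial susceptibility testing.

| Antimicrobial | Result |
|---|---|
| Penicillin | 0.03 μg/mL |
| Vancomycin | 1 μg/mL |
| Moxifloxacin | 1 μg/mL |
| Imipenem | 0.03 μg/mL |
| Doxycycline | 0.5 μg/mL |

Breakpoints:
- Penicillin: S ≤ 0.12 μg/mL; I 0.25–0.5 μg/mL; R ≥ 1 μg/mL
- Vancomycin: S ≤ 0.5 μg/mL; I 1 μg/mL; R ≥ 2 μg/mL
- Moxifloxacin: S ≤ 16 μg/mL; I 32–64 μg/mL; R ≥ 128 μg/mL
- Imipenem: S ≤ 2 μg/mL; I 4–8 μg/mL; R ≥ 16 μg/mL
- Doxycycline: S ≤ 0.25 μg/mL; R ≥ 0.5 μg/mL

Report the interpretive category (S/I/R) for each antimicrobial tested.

Penicillin: 0.03 μg/mL is ≤ 0.12 μg/mL ⇒ susceptible
Vancomycin: 1 μg/mL is = 1 μg/mL — Intermediate
Moxifloxacin (1 μg/mL) ≤ 16 μg/mL — S
Imipenem: 0.03 μg/mL is ≤ 2 μg/mL ⇒ Susceptible
Doxycycline: 0.5 μg/mL is ≥ 0.5 μg/mL — R

S, I, S, S, R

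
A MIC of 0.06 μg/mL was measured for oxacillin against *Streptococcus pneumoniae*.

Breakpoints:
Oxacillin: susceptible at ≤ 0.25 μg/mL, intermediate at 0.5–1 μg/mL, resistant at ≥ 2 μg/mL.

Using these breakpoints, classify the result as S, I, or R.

Susceptible

Oxacillin: 0.06 μg/mL is ≤ 0.25 μg/mL — susceptible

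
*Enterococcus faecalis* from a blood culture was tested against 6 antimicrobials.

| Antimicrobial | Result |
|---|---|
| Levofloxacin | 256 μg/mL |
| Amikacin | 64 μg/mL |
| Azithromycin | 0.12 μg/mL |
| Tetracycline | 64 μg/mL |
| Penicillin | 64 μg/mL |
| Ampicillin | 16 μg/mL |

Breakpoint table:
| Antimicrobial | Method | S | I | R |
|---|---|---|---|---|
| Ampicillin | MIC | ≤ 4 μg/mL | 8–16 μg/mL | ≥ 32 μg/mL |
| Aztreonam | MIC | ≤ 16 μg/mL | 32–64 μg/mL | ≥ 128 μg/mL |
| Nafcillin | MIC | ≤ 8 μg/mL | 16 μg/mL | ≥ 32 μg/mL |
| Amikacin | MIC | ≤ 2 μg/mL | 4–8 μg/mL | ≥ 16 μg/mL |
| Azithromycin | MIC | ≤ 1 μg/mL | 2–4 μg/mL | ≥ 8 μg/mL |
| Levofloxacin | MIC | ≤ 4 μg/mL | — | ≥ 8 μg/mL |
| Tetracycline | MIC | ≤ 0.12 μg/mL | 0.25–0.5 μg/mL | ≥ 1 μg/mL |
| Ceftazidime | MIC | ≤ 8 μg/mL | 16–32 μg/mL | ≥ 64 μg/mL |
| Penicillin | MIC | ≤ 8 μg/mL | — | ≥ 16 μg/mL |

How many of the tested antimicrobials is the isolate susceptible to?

1

Levofloxacin (256 μg/mL) ≥ 8 μg/mL ⇒ resistant
Amikacin: 64 μg/mL is ≥ 16 μg/mL ⇒ R
Azithromycin (0.12 μg/mL) ≤ 1 μg/mL ⇒ susceptible
Tetracycline 64 μg/mL: ≥ 1 μg/mL — R
Penicillin 64 μg/mL: ≥ 16 μg/mL — R
Ampicillin: 16 μg/mL is in 8–16 μg/mL → I
Susceptible: 1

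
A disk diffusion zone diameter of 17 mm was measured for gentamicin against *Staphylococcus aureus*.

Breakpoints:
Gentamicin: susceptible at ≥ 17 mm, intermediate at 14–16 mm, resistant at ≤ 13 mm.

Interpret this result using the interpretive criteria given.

S

Gentamicin 17 mm: ≥ 17 mm — S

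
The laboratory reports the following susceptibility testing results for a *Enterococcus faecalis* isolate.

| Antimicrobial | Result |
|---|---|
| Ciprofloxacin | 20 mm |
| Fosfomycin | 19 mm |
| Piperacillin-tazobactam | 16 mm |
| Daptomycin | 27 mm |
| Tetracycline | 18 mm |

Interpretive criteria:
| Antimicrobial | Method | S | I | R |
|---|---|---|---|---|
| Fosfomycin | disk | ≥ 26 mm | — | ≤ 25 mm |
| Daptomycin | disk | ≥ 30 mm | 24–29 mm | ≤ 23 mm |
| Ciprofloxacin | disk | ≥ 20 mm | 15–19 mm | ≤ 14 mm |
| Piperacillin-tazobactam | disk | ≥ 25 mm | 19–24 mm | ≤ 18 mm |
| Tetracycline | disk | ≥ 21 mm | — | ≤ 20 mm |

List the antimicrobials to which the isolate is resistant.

Ciprofloxacin 20 mm: ≥ 20 mm ⇒ susceptible
Fosfomycin: 19 mm is ≤ 25 mm → resistant
Piperacillin-tazobactam (16 mm) ≤ 18 mm → resistant
Daptomycin 27 mm: in 24–29 mm ⇒ intermediate
Tetracycline: 18 mm is ≤ 20 mm ⇒ R

fosfomycin, piperacillin-tazobactam, tetracycline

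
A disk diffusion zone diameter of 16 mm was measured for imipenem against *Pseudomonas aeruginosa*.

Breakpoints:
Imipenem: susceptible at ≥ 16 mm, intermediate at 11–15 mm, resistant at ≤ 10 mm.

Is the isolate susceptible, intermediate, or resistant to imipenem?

S

Imipenem (16 mm) ≥ 16 mm → Susceptible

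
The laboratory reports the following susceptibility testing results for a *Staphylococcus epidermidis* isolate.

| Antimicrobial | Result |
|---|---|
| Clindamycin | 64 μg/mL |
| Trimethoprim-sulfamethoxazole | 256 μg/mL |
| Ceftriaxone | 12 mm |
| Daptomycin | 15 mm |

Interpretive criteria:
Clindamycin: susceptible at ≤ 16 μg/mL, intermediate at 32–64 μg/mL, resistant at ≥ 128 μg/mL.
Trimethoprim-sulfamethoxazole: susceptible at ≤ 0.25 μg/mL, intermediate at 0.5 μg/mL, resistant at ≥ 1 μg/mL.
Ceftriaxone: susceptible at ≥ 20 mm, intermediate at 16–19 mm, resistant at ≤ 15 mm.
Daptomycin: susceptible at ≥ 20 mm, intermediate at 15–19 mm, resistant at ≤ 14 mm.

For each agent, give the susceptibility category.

I, R, R, I

Clindamycin 64 μg/mL: in 32–64 μg/mL → intermediate
Trimethoprim-sulfamethoxazole 256 μg/mL: ≥ 1 μg/mL ⇒ Resistant
Ceftriaxone: 12 mm is ≤ 15 mm — R
Daptomycin 15 mm: in 15–19 mm — intermediate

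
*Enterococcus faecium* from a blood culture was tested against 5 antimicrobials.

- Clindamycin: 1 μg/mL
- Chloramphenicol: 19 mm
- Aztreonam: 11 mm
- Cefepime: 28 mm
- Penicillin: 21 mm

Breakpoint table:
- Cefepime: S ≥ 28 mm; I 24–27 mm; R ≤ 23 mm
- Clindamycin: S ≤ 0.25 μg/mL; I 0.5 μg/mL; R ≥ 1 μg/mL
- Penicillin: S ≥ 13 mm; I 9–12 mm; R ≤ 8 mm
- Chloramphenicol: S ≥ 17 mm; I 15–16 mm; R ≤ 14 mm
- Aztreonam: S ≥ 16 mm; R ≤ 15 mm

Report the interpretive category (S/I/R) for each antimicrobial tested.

Clindamycin: 1 μg/mL is ≥ 1 μg/mL ⇒ R
Chloramphenicol (19 mm) ≥ 17 mm → susceptible
Aztreonam (11 mm) ≤ 15 mm → Resistant
Cefepime 28 mm: ≥ 28 mm — Susceptible
Penicillin 21 mm: ≥ 13 mm — susceptible

R, S, R, S, S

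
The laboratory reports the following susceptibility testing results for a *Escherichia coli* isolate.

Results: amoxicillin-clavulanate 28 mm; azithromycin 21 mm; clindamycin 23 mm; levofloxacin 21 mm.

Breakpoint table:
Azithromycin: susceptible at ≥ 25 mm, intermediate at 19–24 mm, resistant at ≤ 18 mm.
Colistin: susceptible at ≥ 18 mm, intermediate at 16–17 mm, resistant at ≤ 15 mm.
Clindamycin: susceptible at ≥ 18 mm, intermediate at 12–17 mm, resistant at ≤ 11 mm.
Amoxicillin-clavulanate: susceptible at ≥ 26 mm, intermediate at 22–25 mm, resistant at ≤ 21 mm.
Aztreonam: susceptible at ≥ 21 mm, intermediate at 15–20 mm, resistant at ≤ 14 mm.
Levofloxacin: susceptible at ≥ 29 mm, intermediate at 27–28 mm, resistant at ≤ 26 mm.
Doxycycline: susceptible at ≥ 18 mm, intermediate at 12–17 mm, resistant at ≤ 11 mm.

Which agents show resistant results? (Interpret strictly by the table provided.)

Amoxicillin-clavulanate 28 mm: ≥ 26 mm → Susceptible
Azithromycin 21 mm: in 19–24 mm — Intermediate
Clindamycin 23 mm: ≥ 18 mm → susceptible
Levofloxacin 21 mm: ≤ 26 mm → resistant

levofloxacin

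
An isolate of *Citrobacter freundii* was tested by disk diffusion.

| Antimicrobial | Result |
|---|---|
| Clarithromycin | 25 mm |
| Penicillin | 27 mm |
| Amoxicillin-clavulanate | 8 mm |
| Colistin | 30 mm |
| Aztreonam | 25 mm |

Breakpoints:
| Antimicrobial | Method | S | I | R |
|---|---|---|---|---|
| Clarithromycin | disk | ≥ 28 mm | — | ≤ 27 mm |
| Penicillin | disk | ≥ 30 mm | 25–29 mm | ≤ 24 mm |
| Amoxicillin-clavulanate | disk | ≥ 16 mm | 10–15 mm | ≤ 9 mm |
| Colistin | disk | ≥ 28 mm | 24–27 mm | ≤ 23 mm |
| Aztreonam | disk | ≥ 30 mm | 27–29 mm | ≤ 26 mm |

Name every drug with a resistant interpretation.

clarithromycin, amoxicillin-clavulanate, aztreonam

Clarithromycin (25 mm) ≤ 27 mm → R
Penicillin (27 mm) in 25–29 mm — Intermediate
Amoxicillin-clavulanate: 8 mm is ≤ 9 mm — R
Colistin: 30 mm is ≥ 28 mm ⇒ Susceptible
Aztreonam (25 mm) ≤ 26 mm ⇒ resistant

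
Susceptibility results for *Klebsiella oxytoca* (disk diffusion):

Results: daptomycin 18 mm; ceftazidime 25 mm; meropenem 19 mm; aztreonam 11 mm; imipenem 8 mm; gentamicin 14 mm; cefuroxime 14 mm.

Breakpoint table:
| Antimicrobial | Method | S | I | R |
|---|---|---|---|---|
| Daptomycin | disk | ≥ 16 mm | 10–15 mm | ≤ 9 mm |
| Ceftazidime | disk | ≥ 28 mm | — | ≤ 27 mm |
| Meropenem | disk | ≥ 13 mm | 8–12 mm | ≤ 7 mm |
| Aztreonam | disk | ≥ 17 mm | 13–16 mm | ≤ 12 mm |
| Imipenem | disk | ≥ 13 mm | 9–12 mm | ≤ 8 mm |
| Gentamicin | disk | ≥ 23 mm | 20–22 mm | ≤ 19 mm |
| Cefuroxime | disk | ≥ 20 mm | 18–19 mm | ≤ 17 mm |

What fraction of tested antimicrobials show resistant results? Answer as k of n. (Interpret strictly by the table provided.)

Daptomycin: 18 mm is ≥ 16 mm → S
Ceftazidime: 25 mm is ≤ 27 mm ⇒ resistant
Meropenem 19 mm: ≥ 13 mm ⇒ susceptible
Aztreonam: 11 mm is ≤ 12 mm — R
Imipenem (8 mm) ≤ 8 mm → R
Gentamicin (14 mm) ≤ 19 mm ⇒ resistant
Cefuroxime (14 mm) ≤ 17 mm ⇒ resistant
Resistant: 5/7

5 of 7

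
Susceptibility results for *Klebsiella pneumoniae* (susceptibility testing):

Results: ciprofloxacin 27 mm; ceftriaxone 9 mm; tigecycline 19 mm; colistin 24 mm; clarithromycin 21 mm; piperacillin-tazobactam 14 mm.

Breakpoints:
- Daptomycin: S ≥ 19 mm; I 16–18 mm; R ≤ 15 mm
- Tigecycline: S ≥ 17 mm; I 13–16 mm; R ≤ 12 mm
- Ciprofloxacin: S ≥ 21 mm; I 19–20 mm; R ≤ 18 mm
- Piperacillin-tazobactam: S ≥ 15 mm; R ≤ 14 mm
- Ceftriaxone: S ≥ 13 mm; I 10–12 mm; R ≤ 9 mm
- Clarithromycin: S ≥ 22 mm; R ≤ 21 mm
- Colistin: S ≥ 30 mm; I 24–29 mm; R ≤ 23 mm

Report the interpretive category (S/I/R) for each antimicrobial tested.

Ciprofloxacin (27 mm) ≥ 21 mm → S
Ceftriaxone (9 mm) ≤ 9 mm → R
Tigecycline (19 mm) ≥ 17 mm → susceptible
Colistin (24 mm) in 24–29 mm → I
Clarithromycin: 21 mm is ≤ 21 mm ⇒ R
Piperacillin-tazobactam: 14 mm is ≤ 14 mm → resistant

S, R, S, I, R, R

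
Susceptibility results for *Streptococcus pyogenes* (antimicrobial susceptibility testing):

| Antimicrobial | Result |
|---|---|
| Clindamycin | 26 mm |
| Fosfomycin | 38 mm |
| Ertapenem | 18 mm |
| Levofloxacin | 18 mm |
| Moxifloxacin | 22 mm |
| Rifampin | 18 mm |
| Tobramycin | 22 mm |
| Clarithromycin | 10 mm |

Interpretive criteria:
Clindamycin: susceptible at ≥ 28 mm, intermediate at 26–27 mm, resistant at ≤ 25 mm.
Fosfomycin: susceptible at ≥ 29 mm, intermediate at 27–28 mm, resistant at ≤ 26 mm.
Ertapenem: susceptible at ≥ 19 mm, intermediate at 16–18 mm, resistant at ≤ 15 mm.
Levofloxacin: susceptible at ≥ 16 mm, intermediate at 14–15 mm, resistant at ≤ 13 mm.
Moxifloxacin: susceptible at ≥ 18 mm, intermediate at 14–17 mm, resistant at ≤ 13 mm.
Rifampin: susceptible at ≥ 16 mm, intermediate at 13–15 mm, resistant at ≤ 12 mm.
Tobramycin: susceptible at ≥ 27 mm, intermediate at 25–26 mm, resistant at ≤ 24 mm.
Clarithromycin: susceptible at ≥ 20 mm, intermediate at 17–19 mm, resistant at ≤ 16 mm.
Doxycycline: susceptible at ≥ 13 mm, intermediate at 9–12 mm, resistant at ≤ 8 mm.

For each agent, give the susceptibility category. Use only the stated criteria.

I, S, I, S, S, S, R, R

Clindamycin 26 mm: in 26–27 mm ⇒ I
Fosfomycin (38 mm) ≥ 29 mm ⇒ susceptible
Ertapenem: 18 mm is in 16–18 mm → Intermediate
Levofloxacin: 18 mm is ≥ 16 mm ⇒ Susceptible
Moxifloxacin 22 mm: ≥ 18 mm — S
Rifampin (18 mm) ≥ 16 mm ⇒ Susceptible
Tobramycin 22 mm: ≤ 24 mm → Resistant
Clarithromycin (10 mm) ≤ 16 mm ⇒ resistant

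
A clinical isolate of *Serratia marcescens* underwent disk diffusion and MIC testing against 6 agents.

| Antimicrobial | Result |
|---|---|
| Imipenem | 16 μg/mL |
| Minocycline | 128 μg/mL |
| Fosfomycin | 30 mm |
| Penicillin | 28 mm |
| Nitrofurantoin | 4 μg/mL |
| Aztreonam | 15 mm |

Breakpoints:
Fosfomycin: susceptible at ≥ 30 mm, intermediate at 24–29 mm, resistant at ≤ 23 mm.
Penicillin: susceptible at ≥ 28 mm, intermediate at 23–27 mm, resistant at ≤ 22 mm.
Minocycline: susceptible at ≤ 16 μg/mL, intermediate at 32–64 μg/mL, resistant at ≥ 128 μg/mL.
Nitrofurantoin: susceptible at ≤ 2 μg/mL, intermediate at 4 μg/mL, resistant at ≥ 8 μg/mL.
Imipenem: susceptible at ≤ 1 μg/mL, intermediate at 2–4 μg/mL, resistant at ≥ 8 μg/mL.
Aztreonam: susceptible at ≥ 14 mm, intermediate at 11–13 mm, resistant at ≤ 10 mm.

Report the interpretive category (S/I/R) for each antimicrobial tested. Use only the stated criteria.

Imipenem (16 μg/mL) ≥ 8 μg/mL ⇒ Resistant
Minocycline: 128 μg/mL is ≥ 128 μg/mL — resistant
Fosfomycin 30 mm: ≥ 30 mm ⇒ susceptible
Penicillin (28 mm) ≥ 28 mm → Susceptible
Nitrofurantoin 4 μg/mL: = 4 μg/mL — intermediate
Aztreonam: 15 mm is ≥ 14 mm → S

R, R, S, S, I, S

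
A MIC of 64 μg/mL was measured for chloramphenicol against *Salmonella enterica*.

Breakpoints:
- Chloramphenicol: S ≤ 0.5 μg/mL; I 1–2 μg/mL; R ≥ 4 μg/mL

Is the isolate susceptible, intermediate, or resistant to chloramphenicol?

Chloramphenicol: 64 μg/mL is ≥ 4 μg/mL → resistant

Resistant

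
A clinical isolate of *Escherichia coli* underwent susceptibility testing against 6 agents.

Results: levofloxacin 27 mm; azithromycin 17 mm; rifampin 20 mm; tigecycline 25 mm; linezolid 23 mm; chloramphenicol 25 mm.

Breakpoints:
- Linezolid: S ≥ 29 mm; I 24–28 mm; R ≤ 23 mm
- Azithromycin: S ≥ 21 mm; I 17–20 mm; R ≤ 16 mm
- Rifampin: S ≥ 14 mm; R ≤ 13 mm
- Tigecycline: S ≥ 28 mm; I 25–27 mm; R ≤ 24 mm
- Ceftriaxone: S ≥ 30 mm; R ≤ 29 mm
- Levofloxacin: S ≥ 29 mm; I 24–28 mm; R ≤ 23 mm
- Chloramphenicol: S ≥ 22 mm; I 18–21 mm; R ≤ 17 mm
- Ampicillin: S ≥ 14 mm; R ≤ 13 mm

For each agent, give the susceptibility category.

I, I, S, I, R, S

Levofloxacin (27 mm) in 24–28 mm ⇒ intermediate
Azithromycin 17 mm: in 17–20 mm — Intermediate
Rifampin (20 mm) ≥ 14 mm ⇒ S
Tigecycline: 25 mm is in 25–27 mm ⇒ I
Linezolid 23 mm: ≤ 23 mm — R
Chloramphenicol: 25 mm is ≥ 22 mm ⇒ susceptible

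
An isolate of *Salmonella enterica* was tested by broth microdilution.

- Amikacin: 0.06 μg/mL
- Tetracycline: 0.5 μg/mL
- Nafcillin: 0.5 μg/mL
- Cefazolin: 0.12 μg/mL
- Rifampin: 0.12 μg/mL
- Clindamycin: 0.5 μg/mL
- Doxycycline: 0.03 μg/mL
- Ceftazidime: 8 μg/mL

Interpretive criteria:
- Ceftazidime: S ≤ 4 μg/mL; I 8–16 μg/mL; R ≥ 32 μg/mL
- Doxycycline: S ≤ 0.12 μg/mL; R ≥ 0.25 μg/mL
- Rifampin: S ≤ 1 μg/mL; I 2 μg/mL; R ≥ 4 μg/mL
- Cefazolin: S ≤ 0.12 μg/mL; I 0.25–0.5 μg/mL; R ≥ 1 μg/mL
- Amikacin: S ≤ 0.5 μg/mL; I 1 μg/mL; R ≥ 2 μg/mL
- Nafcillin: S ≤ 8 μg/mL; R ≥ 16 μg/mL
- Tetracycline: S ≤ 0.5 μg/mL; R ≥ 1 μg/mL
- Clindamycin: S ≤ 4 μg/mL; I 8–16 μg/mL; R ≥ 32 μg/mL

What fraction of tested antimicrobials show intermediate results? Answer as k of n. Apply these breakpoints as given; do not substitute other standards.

1 of 8

Amikacin: 0.06 μg/mL is ≤ 0.5 μg/mL → S
Tetracycline (0.5 μg/mL) ≤ 0.5 μg/mL ⇒ susceptible
Nafcillin: 0.5 μg/mL is ≤ 8 μg/mL → S
Cefazolin (0.12 μg/mL) ≤ 0.12 μg/mL — S
Rifampin (0.12 μg/mL) ≤ 1 μg/mL — S
Clindamycin: 0.5 μg/mL is ≤ 4 μg/mL — susceptible
Doxycycline 0.03 μg/mL: ≤ 0.12 μg/mL — Susceptible
Ceftazidime: 8 μg/mL is in 8–16 μg/mL — Intermediate
Intermediate: 1/8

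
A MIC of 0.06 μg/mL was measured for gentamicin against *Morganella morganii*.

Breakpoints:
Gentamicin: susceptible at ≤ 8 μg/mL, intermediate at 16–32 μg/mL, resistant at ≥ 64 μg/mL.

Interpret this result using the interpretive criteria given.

Susceptible

Gentamicin (0.06 μg/mL) ≤ 8 μg/mL — Susceptible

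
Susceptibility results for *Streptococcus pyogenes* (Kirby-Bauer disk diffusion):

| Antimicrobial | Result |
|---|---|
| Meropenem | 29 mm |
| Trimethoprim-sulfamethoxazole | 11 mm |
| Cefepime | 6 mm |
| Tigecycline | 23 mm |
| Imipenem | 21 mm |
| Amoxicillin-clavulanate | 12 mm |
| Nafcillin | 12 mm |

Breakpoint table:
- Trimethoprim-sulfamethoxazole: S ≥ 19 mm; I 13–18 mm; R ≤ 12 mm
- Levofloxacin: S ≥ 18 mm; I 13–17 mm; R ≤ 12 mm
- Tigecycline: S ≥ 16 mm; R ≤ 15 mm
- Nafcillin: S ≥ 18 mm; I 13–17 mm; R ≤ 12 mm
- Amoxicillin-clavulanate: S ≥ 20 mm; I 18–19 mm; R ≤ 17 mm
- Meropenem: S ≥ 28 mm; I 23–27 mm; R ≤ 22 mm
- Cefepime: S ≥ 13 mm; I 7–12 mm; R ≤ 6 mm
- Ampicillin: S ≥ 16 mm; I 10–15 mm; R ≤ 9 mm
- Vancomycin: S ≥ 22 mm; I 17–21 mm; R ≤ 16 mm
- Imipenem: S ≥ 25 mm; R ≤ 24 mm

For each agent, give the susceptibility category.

S, R, R, S, R, R, R

Meropenem 29 mm: ≥ 28 mm → S
Trimethoprim-sulfamethoxazole 11 mm: ≤ 12 mm — Resistant
Cefepime (6 mm) ≤ 6 mm → resistant
Tigecycline: 23 mm is ≥ 16 mm ⇒ S
Imipenem 21 mm: ≤ 24 mm — R
Amoxicillin-clavulanate (12 mm) ≤ 17 mm ⇒ R
Nafcillin (12 mm) ≤ 12 mm — R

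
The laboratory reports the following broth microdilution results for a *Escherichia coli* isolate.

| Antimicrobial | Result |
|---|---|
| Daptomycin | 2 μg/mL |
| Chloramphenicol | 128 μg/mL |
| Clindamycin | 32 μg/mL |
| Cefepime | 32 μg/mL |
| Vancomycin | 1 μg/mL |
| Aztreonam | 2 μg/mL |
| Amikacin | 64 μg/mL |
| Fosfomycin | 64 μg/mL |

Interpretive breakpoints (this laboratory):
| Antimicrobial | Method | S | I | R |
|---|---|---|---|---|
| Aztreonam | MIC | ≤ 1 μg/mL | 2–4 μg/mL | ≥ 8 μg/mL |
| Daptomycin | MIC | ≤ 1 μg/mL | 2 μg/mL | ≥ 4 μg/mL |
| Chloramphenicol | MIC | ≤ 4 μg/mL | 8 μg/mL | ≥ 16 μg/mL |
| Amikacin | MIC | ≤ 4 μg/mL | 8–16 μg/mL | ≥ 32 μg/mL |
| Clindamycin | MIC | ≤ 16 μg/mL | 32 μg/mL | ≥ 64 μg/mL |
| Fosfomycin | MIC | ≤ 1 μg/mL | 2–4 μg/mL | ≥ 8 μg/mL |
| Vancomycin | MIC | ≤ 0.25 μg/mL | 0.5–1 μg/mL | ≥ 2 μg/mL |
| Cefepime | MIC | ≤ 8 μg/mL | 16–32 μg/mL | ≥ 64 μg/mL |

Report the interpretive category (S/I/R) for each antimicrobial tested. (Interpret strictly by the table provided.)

Daptomycin: 2 μg/mL is = 2 μg/mL ⇒ I
Chloramphenicol (128 μg/mL) ≥ 16 μg/mL → Resistant
Clindamycin (32 μg/mL) = 32 μg/mL — Intermediate
Cefepime: 32 μg/mL is in 16–32 μg/mL ⇒ Intermediate
Vancomycin: 1 μg/mL is in 0.5–1 μg/mL — Intermediate
Aztreonam: 2 μg/mL is in 2–4 μg/mL — intermediate
Amikacin 64 μg/mL: ≥ 32 μg/mL ⇒ resistant
Fosfomycin (64 μg/mL) ≥ 8 μg/mL → Resistant

I, R, I, I, I, I, R, R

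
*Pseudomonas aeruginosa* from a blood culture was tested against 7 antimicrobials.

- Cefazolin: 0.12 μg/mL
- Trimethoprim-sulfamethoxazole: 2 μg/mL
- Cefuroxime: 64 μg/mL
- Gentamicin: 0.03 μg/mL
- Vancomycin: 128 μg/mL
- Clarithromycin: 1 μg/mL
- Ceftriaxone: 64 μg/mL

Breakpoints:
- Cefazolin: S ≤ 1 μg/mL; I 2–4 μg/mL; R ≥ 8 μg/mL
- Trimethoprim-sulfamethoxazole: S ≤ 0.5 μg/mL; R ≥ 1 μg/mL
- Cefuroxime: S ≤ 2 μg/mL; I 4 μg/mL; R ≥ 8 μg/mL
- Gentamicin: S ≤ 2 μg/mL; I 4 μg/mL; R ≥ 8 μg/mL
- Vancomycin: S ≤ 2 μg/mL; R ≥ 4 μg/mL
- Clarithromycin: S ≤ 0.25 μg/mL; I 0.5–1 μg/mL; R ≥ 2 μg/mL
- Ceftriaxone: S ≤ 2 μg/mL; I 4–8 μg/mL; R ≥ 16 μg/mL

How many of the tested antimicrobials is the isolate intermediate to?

1

Cefazolin (0.12 μg/mL) ≤ 1 μg/mL — Susceptible
Trimethoprim-sulfamethoxazole: 2 μg/mL is ≥ 1 μg/mL ⇒ resistant
Cefuroxime (64 μg/mL) ≥ 8 μg/mL — Resistant
Gentamicin 0.03 μg/mL: ≤ 2 μg/mL — S
Vancomycin: 128 μg/mL is ≥ 4 μg/mL → Resistant
Clarithromycin (1 μg/mL) in 0.5–1 μg/mL ⇒ intermediate
Ceftriaxone (64 μg/mL) ≥ 16 μg/mL ⇒ Resistant
Intermediate: 1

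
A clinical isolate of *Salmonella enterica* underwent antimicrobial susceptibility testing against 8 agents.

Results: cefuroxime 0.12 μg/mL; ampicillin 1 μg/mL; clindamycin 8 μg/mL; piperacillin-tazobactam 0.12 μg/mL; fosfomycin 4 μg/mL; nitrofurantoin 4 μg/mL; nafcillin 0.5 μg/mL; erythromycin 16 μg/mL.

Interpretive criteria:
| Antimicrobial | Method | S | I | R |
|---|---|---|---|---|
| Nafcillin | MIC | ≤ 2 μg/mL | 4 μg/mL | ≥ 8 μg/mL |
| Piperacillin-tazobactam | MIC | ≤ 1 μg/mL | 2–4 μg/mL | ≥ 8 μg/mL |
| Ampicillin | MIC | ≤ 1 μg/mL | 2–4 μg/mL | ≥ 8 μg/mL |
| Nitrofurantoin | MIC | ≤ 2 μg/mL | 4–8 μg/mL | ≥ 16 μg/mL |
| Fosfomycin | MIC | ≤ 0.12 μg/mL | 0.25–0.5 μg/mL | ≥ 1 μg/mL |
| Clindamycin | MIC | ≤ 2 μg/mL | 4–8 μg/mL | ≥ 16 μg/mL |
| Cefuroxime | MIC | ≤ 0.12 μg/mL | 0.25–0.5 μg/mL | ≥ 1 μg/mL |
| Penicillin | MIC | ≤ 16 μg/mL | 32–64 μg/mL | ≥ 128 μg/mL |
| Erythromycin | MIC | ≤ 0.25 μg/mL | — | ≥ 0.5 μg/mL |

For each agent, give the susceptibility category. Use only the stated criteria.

S, S, I, S, R, I, S, R

Cefuroxime 0.12 μg/mL: ≤ 0.12 μg/mL → S
Ampicillin (1 μg/mL) ≤ 1 μg/mL → susceptible
Clindamycin 8 μg/mL: in 4–8 μg/mL — I
Piperacillin-tazobactam: 0.12 μg/mL is ≤ 1 μg/mL → susceptible
Fosfomycin: 4 μg/mL is ≥ 1 μg/mL → resistant
Nitrofurantoin: 4 μg/mL is in 4–8 μg/mL ⇒ Intermediate
Nafcillin: 0.5 μg/mL is ≤ 2 μg/mL → susceptible
Erythromycin 16 μg/mL: ≥ 0.5 μg/mL — R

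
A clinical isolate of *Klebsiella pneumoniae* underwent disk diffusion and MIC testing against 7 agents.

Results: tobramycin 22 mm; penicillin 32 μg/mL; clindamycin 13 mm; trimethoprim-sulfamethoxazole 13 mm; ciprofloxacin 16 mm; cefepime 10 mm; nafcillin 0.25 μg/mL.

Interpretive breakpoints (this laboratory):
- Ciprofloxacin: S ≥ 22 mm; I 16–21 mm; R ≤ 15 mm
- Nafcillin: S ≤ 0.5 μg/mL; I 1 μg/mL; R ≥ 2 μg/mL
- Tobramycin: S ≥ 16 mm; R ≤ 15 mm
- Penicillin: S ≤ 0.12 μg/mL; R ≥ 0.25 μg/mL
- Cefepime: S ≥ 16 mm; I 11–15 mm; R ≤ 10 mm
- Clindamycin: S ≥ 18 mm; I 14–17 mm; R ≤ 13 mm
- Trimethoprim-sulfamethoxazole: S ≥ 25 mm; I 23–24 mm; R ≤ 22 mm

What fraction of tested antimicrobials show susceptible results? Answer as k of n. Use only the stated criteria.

Tobramycin 22 mm: ≥ 16 mm — susceptible
Penicillin (32 μg/mL) ≥ 0.25 μg/mL — R
Clindamycin (13 mm) ≤ 13 mm ⇒ R
Trimethoprim-sulfamethoxazole: 13 mm is ≤ 22 mm — Resistant
Ciprofloxacin: 16 mm is in 16–21 mm ⇒ I
Cefepime: 10 mm is ≤ 10 mm — Resistant
Nafcillin (0.25 μg/mL) ≤ 0.5 μg/mL → susceptible
Susceptible: 2/7

2 of 7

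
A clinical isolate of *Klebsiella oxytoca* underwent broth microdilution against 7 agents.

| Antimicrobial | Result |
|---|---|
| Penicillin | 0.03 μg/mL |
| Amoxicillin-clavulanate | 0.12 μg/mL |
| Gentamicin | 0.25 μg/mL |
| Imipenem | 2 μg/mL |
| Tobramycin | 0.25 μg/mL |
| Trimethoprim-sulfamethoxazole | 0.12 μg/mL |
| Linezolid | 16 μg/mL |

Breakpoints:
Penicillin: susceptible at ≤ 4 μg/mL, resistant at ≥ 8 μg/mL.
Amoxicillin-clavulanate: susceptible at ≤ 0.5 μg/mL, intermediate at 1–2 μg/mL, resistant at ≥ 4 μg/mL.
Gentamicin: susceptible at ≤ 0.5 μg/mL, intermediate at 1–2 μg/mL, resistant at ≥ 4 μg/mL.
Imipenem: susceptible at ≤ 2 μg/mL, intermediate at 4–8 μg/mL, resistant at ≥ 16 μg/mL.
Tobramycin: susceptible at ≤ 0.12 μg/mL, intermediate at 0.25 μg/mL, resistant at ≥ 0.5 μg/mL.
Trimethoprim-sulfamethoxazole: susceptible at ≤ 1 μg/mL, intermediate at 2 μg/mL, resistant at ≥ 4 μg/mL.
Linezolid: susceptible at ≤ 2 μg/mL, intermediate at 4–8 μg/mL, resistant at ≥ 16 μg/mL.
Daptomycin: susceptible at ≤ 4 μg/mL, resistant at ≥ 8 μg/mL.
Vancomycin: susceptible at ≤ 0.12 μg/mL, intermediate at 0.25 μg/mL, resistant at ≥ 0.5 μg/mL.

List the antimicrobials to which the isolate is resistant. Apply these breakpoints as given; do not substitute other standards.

Penicillin: 0.03 μg/mL is ≤ 4 μg/mL ⇒ S
Amoxicillin-clavulanate (0.12 μg/mL) ≤ 0.5 μg/mL → Susceptible
Gentamicin: 0.25 μg/mL is ≤ 0.5 μg/mL — S
Imipenem 2 μg/mL: ≤ 2 μg/mL ⇒ Susceptible
Tobramycin (0.25 μg/mL) = 0.25 μg/mL ⇒ intermediate
Trimethoprim-sulfamethoxazole: 0.12 μg/mL is ≤ 1 μg/mL — S
Linezolid: 16 μg/mL is ≥ 16 μg/mL — R

linezolid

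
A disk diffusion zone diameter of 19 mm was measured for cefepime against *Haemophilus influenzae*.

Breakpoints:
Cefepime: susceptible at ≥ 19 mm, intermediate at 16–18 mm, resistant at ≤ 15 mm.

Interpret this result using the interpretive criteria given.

Cefepime 19 mm: ≥ 19 mm — susceptible

S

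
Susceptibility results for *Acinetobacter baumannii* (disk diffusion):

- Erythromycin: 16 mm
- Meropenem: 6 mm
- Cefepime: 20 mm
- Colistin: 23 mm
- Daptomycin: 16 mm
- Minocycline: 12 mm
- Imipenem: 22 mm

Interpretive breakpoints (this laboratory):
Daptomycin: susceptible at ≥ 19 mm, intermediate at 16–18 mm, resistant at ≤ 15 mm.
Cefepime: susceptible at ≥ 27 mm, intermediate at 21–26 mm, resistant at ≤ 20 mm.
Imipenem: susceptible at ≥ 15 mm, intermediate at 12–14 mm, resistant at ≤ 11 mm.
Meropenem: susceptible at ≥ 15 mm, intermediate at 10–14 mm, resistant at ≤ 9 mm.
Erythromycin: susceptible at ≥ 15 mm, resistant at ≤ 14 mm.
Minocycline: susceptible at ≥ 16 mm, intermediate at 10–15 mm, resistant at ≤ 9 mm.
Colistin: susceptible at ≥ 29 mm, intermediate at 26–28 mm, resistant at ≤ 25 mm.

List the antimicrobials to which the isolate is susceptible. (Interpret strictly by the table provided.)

Erythromycin 16 mm: ≥ 15 mm ⇒ susceptible
Meropenem 6 mm: ≤ 9 mm ⇒ Resistant
Cefepime 20 mm: ≤ 20 mm → Resistant
Colistin 23 mm: ≤ 25 mm ⇒ R
Daptomycin: 16 mm is in 16–18 mm ⇒ Intermediate
Minocycline (12 mm) in 10–15 mm ⇒ intermediate
Imipenem: 22 mm is ≥ 15 mm → susceptible

erythromycin, imipenem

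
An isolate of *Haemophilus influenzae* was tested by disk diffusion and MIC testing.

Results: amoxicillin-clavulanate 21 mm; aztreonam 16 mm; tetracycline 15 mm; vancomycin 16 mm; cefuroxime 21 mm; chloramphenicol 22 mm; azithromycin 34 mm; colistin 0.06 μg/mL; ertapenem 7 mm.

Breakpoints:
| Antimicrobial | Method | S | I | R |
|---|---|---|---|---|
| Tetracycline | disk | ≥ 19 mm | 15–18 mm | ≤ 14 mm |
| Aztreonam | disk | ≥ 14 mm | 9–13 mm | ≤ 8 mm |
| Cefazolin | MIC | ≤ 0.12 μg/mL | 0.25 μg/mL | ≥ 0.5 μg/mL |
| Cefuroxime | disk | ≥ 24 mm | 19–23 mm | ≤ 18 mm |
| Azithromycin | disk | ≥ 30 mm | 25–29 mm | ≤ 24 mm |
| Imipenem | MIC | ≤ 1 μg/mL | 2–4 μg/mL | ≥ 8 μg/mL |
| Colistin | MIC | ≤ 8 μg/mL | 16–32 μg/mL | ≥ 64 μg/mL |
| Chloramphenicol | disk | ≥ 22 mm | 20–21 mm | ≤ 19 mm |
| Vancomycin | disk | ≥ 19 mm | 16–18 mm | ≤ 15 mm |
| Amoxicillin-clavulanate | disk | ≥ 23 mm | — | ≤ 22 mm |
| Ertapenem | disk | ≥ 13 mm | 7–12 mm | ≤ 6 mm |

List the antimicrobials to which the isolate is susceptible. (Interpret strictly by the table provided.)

aztreonam, chloramphenicol, azithromycin, colistin

Amoxicillin-clavulanate (21 mm) ≤ 22 mm — R
Aztreonam (16 mm) ≥ 14 mm — susceptible
Tetracycline 15 mm: in 15–18 mm — intermediate
Vancomycin: 16 mm is in 16–18 mm → intermediate
Cefuroxime: 21 mm is in 19–23 mm — Intermediate
Chloramphenicol: 22 mm is ≥ 22 mm — S
Azithromycin 34 mm: ≥ 30 mm — Susceptible
Colistin 0.06 μg/mL: ≤ 8 μg/mL → susceptible
Ertapenem 7 mm: in 7–12 mm — intermediate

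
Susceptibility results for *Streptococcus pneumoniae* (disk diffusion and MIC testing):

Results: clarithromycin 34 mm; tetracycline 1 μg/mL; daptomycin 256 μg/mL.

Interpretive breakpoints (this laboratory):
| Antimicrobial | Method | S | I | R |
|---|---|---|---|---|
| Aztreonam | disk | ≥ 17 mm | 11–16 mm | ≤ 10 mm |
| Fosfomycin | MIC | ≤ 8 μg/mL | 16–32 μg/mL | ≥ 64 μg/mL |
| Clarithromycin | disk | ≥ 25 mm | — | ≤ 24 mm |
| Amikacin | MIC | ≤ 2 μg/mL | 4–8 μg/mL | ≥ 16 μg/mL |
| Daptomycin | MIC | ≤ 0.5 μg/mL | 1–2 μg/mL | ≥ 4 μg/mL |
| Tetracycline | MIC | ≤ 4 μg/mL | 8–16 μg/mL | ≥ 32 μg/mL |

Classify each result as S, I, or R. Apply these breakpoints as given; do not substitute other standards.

Clarithromycin: 34 mm is ≥ 25 mm — susceptible
Tetracycline: 1 μg/mL is ≤ 4 μg/mL → S
Daptomycin 256 μg/mL: ≥ 4 μg/mL ⇒ resistant

S, S, R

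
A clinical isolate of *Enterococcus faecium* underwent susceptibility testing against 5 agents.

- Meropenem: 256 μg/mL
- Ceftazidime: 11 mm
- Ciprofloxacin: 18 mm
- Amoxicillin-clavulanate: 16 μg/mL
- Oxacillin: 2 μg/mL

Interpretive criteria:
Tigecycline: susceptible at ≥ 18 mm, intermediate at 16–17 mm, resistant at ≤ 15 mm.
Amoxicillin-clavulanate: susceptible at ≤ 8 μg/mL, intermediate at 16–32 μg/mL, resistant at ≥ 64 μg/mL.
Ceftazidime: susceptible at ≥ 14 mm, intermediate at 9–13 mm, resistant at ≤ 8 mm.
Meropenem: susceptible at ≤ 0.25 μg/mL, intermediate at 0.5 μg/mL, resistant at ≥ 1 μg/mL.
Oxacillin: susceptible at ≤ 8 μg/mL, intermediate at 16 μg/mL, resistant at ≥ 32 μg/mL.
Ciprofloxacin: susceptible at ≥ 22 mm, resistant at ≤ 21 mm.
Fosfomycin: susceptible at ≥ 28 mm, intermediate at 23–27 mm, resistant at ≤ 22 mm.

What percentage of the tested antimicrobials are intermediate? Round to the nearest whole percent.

Meropenem 256 μg/mL: ≥ 1 μg/mL → R
Ceftazidime (11 mm) in 9–13 mm ⇒ I
Ciprofloxacin (18 mm) ≤ 21 mm ⇒ Resistant
Amoxicillin-clavulanate: 16 μg/mL is in 16–32 μg/mL — Intermediate
Oxacillin 2 μg/mL: ≤ 8 μg/mL — S
Intermediate: 2/5

40%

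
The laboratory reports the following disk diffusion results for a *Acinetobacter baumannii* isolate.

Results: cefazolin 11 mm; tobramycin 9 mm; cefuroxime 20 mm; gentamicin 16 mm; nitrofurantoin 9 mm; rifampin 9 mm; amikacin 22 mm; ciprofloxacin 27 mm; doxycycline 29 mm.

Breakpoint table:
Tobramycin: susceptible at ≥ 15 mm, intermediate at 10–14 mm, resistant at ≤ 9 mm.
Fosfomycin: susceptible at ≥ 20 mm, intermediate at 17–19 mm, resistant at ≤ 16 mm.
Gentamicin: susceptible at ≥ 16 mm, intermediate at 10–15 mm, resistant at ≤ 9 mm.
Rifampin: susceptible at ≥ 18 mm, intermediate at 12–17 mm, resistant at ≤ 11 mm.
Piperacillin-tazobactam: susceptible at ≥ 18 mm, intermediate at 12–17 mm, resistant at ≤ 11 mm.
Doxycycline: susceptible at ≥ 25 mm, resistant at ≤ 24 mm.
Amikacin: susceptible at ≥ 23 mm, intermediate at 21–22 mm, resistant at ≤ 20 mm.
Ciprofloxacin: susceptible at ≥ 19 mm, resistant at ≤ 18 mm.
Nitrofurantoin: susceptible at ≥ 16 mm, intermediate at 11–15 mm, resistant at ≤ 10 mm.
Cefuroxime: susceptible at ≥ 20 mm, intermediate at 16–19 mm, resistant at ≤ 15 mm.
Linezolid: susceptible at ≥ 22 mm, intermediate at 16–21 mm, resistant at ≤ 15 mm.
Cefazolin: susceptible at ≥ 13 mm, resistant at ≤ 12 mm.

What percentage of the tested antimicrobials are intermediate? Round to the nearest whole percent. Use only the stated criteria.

Cefazolin 11 mm: ≤ 12 mm → R
Tobramycin 9 mm: ≤ 9 mm → Resistant
Cefuroxime: 20 mm is ≥ 20 mm ⇒ susceptible
Gentamicin (16 mm) ≥ 16 mm ⇒ susceptible
Nitrofurantoin (9 mm) ≤ 10 mm → R
Rifampin (9 mm) ≤ 11 mm ⇒ Resistant
Amikacin 22 mm: in 21–22 mm ⇒ I
Ciprofloxacin (27 mm) ≥ 19 mm → susceptible
Doxycycline: 29 mm is ≥ 25 mm — S
Intermediate: 1/9

11%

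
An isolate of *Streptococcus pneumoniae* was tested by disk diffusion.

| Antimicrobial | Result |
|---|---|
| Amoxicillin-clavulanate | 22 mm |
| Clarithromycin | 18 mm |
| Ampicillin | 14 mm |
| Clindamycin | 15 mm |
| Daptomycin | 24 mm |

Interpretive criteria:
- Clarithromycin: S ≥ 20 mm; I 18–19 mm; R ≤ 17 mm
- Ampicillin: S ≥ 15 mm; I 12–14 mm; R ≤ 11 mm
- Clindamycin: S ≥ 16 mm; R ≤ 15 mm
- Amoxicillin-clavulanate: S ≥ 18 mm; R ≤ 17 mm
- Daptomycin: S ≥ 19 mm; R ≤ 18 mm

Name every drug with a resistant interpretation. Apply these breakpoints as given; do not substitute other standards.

clindamycin

Amoxicillin-clavulanate (22 mm) ≥ 18 mm — S
Clarithromycin (18 mm) in 18–19 mm → intermediate
Ampicillin 14 mm: in 12–14 mm → intermediate
Clindamycin: 15 mm is ≤ 15 mm → R
Daptomycin: 24 mm is ≥ 19 mm ⇒ S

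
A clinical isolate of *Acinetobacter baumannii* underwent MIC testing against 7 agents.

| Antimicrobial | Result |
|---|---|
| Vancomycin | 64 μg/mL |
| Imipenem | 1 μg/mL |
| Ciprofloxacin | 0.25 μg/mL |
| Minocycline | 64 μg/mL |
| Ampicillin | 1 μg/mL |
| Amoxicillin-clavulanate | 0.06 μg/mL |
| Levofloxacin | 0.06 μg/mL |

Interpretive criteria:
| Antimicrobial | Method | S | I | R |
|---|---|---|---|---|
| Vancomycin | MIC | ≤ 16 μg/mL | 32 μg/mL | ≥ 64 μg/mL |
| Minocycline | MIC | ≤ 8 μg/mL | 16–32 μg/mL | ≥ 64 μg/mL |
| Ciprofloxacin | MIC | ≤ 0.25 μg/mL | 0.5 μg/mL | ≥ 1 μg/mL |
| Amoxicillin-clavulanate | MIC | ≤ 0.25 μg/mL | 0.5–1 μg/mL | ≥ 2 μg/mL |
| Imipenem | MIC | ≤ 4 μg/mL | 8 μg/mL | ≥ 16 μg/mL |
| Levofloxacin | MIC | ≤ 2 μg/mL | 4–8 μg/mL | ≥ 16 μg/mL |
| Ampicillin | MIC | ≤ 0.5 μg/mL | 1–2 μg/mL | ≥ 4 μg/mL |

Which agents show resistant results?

Vancomycin (64 μg/mL) ≥ 64 μg/mL → Resistant
Imipenem 1 μg/mL: ≤ 4 μg/mL — S
Ciprofloxacin 0.25 μg/mL: ≤ 0.25 μg/mL — S
Minocycline: 64 μg/mL is ≥ 64 μg/mL — R
Ampicillin: 1 μg/mL is in 1–2 μg/mL ⇒ intermediate
Amoxicillin-clavulanate (0.06 μg/mL) ≤ 0.25 μg/mL → Susceptible
Levofloxacin (0.06 μg/mL) ≤ 2 μg/mL — Susceptible

vancomycin, minocycline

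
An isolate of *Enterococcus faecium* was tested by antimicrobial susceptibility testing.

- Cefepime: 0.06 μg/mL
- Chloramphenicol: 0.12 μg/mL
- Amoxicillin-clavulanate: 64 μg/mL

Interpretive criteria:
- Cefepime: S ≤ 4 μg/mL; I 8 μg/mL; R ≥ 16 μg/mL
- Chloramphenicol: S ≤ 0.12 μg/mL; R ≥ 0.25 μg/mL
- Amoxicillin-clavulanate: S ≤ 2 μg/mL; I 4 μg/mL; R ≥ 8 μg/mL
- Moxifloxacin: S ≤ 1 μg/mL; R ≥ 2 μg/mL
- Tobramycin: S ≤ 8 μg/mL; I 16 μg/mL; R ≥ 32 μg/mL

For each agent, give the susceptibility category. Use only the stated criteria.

Cefepime (0.06 μg/mL) ≤ 4 μg/mL → susceptible
Chloramphenicol: 0.12 μg/mL is ≤ 0.12 μg/mL → susceptible
Amoxicillin-clavulanate: 64 μg/mL is ≥ 8 μg/mL → resistant

S, S, R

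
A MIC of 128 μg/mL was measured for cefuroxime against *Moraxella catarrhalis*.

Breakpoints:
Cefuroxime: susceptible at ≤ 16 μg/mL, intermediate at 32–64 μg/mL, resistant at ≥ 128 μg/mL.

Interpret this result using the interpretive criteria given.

Cefuroxime: 128 μg/mL is ≥ 128 μg/mL ⇒ Resistant

R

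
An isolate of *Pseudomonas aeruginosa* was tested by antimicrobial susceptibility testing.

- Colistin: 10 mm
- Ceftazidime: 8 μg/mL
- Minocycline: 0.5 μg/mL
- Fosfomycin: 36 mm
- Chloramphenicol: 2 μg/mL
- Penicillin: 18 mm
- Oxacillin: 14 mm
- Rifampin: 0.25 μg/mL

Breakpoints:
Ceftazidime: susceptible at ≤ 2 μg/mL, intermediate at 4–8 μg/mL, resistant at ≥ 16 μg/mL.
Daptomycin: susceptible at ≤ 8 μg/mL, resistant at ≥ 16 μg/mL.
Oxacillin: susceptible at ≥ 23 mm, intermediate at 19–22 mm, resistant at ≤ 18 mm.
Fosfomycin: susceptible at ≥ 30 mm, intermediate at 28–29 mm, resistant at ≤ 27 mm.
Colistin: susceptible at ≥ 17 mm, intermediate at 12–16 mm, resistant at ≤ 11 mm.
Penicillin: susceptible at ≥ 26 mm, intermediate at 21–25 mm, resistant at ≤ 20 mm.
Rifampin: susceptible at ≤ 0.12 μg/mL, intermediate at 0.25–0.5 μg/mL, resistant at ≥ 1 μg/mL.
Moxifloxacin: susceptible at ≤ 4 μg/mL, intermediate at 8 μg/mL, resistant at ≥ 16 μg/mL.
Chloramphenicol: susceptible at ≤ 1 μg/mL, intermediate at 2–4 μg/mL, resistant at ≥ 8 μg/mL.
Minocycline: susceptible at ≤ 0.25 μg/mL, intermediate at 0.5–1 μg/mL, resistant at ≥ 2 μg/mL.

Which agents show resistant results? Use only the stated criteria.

colistin, penicillin, oxacillin

Colistin: 10 mm is ≤ 11 mm — Resistant
Ceftazidime 8 μg/mL: in 4–8 μg/mL → Intermediate
Minocycline (0.5 μg/mL) in 0.5–1 μg/mL → Intermediate
Fosfomycin: 36 mm is ≥ 30 mm → susceptible
Chloramphenicol: 2 μg/mL is in 2–4 μg/mL — I
Penicillin (18 mm) ≤ 20 mm ⇒ resistant
Oxacillin (14 mm) ≤ 18 mm — R
Rifampin (0.25 μg/mL) in 0.25–0.5 μg/mL ⇒ I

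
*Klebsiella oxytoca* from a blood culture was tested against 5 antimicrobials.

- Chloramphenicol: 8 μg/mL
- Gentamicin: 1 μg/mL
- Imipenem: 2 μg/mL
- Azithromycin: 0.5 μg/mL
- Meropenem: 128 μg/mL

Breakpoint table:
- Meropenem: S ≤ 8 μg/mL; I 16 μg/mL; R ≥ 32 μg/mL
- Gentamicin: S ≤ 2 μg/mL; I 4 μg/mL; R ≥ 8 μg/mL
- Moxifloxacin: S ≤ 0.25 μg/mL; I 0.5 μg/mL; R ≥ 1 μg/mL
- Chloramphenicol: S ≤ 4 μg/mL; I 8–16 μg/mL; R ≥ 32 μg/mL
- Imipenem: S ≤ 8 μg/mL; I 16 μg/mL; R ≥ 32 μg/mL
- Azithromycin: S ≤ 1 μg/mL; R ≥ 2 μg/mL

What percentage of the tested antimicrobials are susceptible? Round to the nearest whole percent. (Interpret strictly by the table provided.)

60%

Chloramphenicol (8 μg/mL) in 8–16 μg/mL — intermediate
Gentamicin: 1 μg/mL is ≤ 2 μg/mL ⇒ susceptible
Imipenem 2 μg/mL: ≤ 8 μg/mL — S
Azithromycin 0.5 μg/mL: ≤ 1 μg/mL → Susceptible
Meropenem: 128 μg/mL is ≥ 32 μg/mL — Resistant
Susceptible: 3/5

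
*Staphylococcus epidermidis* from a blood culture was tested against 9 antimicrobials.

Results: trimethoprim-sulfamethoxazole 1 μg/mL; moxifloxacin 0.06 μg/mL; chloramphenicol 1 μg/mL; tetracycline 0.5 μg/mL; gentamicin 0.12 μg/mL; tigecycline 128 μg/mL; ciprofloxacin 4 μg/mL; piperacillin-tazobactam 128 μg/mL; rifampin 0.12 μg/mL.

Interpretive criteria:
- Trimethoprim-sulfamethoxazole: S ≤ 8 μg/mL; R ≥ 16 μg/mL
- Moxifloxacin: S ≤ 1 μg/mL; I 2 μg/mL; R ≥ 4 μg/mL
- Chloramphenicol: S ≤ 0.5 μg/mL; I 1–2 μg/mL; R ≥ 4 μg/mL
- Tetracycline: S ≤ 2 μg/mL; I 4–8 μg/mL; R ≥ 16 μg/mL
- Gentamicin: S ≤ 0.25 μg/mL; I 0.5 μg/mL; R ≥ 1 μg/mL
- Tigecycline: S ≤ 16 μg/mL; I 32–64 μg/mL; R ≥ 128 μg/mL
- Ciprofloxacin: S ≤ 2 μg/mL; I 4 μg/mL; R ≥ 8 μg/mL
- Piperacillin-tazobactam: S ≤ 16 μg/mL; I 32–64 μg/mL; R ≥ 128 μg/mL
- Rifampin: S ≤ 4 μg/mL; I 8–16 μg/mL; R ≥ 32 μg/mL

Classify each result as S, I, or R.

S, S, I, S, S, R, I, R, S

Trimethoprim-sulfamethoxazole: 1 μg/mL is ≤ 8 μg/mL ⇒ Susceptible
Moxifloxacin (0.06 μg/mL) ≤ 1 μg/mL ⇒ susceptible
Chloramphenicol: 1 μg/mL is in 1–2 μg/mL — I
Tetracycline 0.5 μg/mL: ≤ 2 μg/mL — Susceptible
Gentamicin (0.12 μg/mL) ≤ 0.25 μg/mL ⇒ susceptible
Tigecycline (128 μg/mL) ≥ 128 μg/mL → resistant
Ciprofloxacin (4 μg/mL) = 4 μg/mL — Intermediate
Piperacillin-tazobactam (128 μg/mL) ≥ 128 μg/mL → R
Rifampin: 0.12 μg/mL is ≤ 4 μg/mL — Susceptible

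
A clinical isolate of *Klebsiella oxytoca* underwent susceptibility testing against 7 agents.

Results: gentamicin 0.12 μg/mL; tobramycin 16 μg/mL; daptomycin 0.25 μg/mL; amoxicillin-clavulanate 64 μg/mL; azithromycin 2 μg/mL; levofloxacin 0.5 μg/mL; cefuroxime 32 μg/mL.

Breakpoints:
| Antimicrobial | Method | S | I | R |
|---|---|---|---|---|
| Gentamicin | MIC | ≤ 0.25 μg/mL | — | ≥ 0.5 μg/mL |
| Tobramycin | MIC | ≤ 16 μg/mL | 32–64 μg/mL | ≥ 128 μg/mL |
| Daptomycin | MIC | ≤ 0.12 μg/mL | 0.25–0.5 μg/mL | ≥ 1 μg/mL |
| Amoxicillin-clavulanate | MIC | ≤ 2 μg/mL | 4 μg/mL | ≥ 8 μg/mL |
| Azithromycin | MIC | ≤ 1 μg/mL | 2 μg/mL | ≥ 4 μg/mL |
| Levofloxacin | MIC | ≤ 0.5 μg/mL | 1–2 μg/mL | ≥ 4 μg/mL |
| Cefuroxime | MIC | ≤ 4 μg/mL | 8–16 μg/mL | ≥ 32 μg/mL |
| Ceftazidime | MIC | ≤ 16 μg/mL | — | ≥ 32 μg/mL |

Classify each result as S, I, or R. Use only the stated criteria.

S, S, I, R, I, S, R

Gentamicin (0.12 μg/mL) ≤ 0.25 μg/mL ⇒ S
Tobramycin 16 μg/mL: ≤ 16 μg/mL → Susceptible
Daptomycin (0.25 μg/mL) in 0.25–0.5 μg/mL ⇒ intermediate
Amoxicillin-clavulanate: 64 μg/mL is ≥ 8 μg/mL → resistant
Azithromycin 2 μg/mL: = 2 μg/mL ⇒ I
Levofloxacin: 0.5 μg/mL is ≤ 0.5 μg/mL → susceptible
Cefuroxime 32 μg/mL: ≥ 32 μg/mL — Resistant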